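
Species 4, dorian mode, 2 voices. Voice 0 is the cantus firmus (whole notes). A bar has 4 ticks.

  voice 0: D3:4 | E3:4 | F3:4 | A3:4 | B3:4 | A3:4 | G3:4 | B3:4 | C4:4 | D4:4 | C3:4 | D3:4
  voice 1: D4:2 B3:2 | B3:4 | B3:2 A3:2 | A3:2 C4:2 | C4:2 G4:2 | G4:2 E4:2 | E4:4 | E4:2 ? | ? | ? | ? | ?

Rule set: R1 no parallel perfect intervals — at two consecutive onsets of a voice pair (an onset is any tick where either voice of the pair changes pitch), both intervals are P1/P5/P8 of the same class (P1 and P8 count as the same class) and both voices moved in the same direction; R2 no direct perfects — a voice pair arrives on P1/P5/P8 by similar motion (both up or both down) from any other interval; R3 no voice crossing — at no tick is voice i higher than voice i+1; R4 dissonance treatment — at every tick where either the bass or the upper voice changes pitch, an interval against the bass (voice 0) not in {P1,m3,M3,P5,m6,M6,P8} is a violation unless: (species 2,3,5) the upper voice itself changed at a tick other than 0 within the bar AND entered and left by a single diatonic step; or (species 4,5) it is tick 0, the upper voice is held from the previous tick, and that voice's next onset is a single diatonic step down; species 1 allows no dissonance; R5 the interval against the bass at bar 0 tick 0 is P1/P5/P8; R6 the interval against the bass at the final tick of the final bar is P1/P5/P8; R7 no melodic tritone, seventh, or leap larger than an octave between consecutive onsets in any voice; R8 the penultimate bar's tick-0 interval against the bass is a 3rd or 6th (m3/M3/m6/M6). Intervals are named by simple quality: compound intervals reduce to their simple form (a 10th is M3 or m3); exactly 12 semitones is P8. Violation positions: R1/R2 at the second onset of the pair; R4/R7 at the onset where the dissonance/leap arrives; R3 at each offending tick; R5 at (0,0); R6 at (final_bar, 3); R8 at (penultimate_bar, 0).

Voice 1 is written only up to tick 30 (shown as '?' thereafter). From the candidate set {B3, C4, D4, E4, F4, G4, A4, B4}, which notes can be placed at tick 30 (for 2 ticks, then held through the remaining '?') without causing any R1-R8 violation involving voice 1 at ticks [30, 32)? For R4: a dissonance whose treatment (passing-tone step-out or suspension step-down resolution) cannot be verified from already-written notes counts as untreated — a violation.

{B3, B4, D4, E4, G4}

B3: legal
C4: violates R4
D4: legal
E4: legal
F4: violates R4
G4: legal
A4: violates R4
B4: legal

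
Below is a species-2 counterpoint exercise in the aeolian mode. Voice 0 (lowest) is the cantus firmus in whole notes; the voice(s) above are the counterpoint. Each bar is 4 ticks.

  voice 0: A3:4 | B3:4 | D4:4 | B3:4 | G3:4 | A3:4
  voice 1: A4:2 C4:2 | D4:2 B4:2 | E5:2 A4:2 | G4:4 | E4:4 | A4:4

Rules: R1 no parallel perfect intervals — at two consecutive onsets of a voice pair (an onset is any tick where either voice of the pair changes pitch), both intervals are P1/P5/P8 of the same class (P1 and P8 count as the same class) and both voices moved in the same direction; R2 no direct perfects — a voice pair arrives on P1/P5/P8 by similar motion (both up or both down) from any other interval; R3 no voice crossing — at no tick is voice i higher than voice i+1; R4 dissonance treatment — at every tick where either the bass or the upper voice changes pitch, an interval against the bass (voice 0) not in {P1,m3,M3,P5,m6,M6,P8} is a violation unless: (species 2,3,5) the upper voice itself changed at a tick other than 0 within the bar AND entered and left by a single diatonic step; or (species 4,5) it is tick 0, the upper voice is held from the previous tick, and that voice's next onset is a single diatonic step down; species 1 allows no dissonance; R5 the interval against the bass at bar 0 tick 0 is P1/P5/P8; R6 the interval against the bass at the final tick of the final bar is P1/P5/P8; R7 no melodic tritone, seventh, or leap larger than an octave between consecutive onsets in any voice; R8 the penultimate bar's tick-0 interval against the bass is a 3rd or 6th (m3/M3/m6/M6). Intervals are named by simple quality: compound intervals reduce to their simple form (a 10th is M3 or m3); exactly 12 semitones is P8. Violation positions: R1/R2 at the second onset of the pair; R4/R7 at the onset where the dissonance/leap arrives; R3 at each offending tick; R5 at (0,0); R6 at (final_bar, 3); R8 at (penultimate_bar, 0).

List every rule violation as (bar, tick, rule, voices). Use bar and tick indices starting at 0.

bar 0: v0=A3 v1=A4 downbeat P8
bar 1: v0=B3 v1=D4 downbeat m3
bar 2: v0=D4 v1=E5 downbeat M2
bar 3: v0=B3 v1=G4 downbeat m6
bar 4: v0=G3 v1=E4 downbeat M6
bar 5: v0=A3 v1=A4 downbeat P8
  -> R4 @ bar 2 tick 0 v(0, 1): D4/E5 M2 untreated
  -> R2 @ bar 5 tick 0 v(0, 1): G3/E4 M6 -> A3/A4 P8 similar

(2, 0, R4, (0, 1))
(5, 0, R2, (0, 1))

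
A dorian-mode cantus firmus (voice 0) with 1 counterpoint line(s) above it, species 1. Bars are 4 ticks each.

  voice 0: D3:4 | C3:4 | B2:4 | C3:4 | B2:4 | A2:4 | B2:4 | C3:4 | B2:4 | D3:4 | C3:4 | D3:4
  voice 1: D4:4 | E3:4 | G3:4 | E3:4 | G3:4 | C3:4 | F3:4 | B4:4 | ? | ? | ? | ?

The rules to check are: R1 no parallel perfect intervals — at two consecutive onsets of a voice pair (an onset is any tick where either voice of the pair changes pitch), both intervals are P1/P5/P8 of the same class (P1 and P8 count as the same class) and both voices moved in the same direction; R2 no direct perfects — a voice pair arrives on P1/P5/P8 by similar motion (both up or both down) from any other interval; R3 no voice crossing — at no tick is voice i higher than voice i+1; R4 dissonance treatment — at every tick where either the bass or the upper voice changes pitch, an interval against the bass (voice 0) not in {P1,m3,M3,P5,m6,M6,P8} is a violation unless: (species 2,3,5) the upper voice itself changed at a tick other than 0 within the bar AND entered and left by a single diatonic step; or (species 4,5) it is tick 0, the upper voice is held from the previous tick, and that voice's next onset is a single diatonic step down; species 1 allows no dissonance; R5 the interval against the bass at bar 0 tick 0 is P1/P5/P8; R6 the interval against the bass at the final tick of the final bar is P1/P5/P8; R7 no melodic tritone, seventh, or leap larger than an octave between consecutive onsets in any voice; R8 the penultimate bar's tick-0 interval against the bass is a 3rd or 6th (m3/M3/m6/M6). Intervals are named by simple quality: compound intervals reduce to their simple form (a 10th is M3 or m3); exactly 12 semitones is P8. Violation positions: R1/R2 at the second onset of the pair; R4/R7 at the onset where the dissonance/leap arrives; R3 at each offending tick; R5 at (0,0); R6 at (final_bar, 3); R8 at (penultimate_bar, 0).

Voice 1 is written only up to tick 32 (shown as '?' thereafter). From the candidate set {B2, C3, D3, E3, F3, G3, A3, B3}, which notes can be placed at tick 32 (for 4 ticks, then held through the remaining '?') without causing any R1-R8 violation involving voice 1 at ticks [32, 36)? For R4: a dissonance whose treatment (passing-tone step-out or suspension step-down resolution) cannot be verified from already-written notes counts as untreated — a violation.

B2: violates R2,R7
C3: violates R4,R7
D3: violates R7
E3: violates R4,R7
F3: violates R4,R7
G3: violates R7
A3: violates R4,R7
B3: violates R2

{}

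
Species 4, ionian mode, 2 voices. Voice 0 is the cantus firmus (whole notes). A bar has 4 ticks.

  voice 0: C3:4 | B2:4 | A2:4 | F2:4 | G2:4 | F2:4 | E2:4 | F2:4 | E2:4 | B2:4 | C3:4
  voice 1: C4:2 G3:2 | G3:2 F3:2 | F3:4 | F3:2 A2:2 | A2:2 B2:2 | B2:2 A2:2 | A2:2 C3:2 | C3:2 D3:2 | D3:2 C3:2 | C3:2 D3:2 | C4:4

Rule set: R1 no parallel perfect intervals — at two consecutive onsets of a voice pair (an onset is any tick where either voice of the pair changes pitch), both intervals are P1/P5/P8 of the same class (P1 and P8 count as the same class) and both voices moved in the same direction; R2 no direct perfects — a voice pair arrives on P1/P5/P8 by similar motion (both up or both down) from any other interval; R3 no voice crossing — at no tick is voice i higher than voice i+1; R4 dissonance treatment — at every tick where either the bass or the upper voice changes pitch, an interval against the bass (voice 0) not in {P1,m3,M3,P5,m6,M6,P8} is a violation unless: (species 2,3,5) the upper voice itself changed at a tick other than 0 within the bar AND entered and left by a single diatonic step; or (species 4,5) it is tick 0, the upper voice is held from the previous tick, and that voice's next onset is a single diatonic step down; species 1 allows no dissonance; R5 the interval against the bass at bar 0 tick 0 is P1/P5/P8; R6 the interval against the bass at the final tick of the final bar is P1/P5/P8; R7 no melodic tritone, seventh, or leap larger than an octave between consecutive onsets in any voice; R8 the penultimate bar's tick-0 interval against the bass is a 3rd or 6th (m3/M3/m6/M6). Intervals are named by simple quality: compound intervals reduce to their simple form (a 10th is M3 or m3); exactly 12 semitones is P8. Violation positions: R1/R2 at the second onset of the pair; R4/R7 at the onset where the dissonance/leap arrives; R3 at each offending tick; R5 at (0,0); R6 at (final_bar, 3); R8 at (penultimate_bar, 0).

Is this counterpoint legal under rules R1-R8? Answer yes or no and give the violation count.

bar 0: v0=C3 v1=C4 (P8)
bar 1: v0=B2 v1=G3 (m6)
bar 2: v0=A2 v1=F3 (m6)
bar 3: v0=F2 v1=F3 (P8)
bar 4: v0=G2 v1=A2 (M2)
bar 5: v0=F2 v1=B2 (TT)
bar 6: v0=E2 v1=A2 (P4)
bar 7: v0=F2 v1=C3 (P5)
bar 8: v0=E2 v1=D3 (m7)
bar 9: v0=B2 v1=C3 (m2)
bar 10: v0=C3 v1=C4 (P8)
  R4 @ bar1.2: B2/F3 TT untreated
  R4 @ bar4.0: G2/A2 M2 untreated
  R4 @ bar6.0: E2/A2 P4 untreated
  R4 @ bar9.0: B2/C3 m2 untreated
  R8 @ bar9.0: penult m2 not 3rd/6th
  R2 @ bar10.0: B2/D3 m3 -> C3/C4 P8 similar
  R7 @ bar10.0: D3->C4 leap 10st

No (7 violations)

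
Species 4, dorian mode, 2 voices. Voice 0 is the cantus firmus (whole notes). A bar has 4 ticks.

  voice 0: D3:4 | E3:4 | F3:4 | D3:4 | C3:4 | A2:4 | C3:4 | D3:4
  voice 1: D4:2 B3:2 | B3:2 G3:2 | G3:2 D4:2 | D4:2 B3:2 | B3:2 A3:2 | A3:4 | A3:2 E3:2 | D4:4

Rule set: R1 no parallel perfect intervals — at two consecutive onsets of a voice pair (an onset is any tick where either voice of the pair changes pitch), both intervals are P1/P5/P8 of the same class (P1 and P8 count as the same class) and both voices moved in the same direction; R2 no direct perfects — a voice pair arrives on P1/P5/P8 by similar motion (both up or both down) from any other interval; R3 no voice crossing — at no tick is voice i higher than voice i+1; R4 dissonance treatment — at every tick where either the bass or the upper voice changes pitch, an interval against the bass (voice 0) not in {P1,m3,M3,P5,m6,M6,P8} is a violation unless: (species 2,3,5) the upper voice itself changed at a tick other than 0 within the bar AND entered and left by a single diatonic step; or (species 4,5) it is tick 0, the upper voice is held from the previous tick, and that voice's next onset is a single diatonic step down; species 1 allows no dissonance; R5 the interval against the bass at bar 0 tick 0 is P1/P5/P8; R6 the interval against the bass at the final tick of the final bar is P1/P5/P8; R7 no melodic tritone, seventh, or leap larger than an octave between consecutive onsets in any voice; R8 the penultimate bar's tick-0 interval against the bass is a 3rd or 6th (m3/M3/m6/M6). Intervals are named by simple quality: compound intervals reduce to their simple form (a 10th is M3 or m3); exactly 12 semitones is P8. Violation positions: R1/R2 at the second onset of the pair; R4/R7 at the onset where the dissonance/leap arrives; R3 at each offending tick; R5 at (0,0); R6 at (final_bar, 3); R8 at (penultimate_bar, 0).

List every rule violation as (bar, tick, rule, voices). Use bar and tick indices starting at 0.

bar 0: v0=D3 v1=D4 downbeat P8
bar 1: v0=E3 v1=B3 downbeat P5
bar 2: v0=F3 v1=G3 downbeat M2
bar 3: v0=D3 v1=D4 downbeat P8
bar 4: v0=C3 v1=B3 downbeat M7
bar 5: v0=A2 v1=A3 downbeat P8
bar 6: v0=C3 v1=A3 downbeat M6
bar 7: v0=D3 v1=D4 downbeat P8
  -> R4 @ bar 2 tick 0 v(0, 1): F3/G3 M2 untreated
  -> R2 @ bar 7 tick 0 v(0, 1): C3/E3 M3 -> D3/D4 P8 similar
  -> R7 @ bar 7 tick 0 v(1,): E3->D4 leap 10st

(2, 0, R4, (0, 1))
(7, 0, R2, (0, 1))
(7, 0, R7, (1,))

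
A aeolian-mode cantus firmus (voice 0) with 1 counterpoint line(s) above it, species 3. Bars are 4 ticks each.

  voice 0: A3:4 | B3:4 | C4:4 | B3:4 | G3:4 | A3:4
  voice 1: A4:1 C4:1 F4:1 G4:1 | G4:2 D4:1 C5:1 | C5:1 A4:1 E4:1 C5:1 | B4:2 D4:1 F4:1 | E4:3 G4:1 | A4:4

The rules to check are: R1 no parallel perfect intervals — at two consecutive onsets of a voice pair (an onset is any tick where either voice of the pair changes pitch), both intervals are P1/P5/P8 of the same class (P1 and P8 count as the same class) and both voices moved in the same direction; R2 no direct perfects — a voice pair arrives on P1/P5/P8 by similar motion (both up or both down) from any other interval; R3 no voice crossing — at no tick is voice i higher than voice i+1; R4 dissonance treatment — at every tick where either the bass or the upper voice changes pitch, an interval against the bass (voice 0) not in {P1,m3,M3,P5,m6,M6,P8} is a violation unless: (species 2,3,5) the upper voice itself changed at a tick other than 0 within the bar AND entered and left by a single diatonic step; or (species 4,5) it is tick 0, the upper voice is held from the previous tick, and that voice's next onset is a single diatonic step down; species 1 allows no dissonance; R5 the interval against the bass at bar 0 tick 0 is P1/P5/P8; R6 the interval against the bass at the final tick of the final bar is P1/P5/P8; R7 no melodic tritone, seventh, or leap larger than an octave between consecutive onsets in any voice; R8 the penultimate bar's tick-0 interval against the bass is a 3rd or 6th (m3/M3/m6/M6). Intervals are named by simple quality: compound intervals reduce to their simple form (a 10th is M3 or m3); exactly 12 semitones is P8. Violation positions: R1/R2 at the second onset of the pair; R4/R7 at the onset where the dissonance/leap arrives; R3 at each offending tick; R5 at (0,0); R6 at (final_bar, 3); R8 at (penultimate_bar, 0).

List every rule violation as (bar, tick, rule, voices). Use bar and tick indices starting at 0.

bar 0: v0=A3 v1=A4 downbeat P8
bar 1: v0=B3 v1=G4 downbeat m6
bar 2: v0=C4 v1=C5 downbeat P8
bar 3: v0=B3 v1=B4 downbeat P8
bar 4: v0=G3 v1=E4 downbeat M6
bar 5: v0=A3 v1=A4 downbeat P8
  -> R4 @ bar 0 tick 3 v(0, 1): A3/G4 m7 untreated
  -> R4 @ bar 1 tick 3 v(0, 1): B3/C5 m2 untreated
  -> R7 @ bar 1 tick 3 v(1,): D4->C5 leap 10st
  -> R1 @ bar 3 tick 0 v(0, 1): C4/C5 P8 -> B3/B4 P8 similar
  -> R4 @ bar 3 tick 3 v(0, 1): B3/F4 TT untreated
  -> R1 @ bar 5 tick 0 v(0, 1): G3/G4 P8 -> A3/A4 P8 similar

(0, 3, R4, (0, 1))
(1, 3, R4, (0, 1))
(1, 3, R7, (1,))
(3, 0, R1, (0, 1))
(3, 3, R4, (0, 1))
(5, 0, R1, (0, 1))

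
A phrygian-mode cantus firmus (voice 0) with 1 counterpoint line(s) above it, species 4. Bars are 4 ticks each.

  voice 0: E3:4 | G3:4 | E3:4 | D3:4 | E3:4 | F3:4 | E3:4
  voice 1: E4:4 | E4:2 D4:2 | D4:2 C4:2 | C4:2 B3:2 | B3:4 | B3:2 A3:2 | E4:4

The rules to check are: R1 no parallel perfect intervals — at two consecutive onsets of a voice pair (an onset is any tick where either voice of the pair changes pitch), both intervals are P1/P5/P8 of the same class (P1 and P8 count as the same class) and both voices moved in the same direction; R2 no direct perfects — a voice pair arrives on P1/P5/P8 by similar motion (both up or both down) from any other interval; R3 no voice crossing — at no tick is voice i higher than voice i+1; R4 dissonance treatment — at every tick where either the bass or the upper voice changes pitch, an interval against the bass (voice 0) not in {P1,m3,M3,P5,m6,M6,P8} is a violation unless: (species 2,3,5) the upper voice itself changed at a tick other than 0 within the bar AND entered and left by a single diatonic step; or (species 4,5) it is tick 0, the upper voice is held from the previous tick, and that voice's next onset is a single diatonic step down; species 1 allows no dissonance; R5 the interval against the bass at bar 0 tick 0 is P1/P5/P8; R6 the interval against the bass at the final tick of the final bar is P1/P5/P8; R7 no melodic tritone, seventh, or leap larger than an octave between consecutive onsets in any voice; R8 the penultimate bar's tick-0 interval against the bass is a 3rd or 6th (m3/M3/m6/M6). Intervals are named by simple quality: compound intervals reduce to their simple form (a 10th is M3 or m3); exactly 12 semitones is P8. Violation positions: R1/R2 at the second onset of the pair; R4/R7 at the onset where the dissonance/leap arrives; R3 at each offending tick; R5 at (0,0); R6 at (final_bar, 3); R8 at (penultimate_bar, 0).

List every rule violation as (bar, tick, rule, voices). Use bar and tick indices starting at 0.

(5, 0, R8, (0, 1))

bar 0: v0=E3 v1=E4 downbeat P8
bar 1: v0=G3 v1=E4 downbeat M6
bar 2: v0=E3 v1=D4 downbeat m7
bar 3: v0=D3 v1=C4 downbeat m7
bar 4: v0=E3 v1=B3 downbeat P5
bar 5: v0=F3 v1=B3 downbeat TT
bar 6: v0=E3 v1=E4 downbeat P8
  -> R8 @ bar 5 tick 0 v(0, 1): penult TT not 3rd/6th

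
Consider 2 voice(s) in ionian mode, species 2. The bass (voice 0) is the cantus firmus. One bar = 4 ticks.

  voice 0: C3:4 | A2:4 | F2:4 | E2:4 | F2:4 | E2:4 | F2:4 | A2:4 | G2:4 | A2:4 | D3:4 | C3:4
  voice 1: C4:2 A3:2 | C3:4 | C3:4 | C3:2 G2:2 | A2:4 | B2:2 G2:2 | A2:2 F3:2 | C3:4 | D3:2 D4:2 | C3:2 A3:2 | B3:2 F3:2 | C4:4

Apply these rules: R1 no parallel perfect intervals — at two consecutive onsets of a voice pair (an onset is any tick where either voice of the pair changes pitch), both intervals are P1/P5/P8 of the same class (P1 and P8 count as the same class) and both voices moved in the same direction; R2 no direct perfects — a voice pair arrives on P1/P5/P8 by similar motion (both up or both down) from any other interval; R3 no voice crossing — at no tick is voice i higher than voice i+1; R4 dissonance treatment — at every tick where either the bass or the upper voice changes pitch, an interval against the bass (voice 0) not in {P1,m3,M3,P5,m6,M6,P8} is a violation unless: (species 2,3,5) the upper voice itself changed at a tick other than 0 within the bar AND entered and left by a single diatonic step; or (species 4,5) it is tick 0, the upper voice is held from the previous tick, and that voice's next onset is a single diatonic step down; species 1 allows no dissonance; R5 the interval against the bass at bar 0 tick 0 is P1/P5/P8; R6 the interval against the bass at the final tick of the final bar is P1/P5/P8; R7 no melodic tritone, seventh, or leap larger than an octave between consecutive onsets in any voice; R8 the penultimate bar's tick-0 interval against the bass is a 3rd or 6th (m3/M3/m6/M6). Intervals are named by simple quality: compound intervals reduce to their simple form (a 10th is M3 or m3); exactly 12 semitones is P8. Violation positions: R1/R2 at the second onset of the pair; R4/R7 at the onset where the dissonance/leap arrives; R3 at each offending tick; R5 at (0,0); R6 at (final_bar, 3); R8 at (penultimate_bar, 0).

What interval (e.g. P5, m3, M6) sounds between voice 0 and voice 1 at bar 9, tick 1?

m3

voice 0=A2 voice 1=C3 -> m3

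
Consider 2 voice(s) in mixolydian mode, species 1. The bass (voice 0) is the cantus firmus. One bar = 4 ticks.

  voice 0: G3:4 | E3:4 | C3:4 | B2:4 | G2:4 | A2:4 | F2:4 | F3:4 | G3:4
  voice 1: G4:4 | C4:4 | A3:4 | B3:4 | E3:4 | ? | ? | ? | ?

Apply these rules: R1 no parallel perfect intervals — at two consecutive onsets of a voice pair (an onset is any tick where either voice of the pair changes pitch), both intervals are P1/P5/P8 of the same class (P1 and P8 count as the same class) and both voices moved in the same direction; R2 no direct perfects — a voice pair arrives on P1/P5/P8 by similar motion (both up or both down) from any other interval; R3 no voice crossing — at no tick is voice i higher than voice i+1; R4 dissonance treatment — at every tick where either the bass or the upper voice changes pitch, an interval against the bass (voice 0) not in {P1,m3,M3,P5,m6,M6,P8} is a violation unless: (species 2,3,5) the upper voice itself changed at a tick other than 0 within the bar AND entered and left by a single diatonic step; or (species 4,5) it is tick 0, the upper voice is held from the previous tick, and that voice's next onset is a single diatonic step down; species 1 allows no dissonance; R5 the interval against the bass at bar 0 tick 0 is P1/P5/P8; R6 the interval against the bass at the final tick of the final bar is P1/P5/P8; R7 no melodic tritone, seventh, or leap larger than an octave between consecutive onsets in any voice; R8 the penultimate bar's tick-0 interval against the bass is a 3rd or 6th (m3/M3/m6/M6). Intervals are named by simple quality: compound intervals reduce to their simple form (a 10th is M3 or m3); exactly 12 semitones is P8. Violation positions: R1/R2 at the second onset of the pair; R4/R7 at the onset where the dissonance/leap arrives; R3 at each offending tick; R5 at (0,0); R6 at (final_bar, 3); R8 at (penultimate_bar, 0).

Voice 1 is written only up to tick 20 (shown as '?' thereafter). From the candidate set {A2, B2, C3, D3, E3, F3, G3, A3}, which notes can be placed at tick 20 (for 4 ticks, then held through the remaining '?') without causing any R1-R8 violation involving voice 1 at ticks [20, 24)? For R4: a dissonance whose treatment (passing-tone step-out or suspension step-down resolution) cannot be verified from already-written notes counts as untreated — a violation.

A2: legal
B2: violates R4
C3: legal
D3: violates R4
E3: legal
F3: legal
G3: violates R4
A3: violates R2

{A2, C3, E3, F3}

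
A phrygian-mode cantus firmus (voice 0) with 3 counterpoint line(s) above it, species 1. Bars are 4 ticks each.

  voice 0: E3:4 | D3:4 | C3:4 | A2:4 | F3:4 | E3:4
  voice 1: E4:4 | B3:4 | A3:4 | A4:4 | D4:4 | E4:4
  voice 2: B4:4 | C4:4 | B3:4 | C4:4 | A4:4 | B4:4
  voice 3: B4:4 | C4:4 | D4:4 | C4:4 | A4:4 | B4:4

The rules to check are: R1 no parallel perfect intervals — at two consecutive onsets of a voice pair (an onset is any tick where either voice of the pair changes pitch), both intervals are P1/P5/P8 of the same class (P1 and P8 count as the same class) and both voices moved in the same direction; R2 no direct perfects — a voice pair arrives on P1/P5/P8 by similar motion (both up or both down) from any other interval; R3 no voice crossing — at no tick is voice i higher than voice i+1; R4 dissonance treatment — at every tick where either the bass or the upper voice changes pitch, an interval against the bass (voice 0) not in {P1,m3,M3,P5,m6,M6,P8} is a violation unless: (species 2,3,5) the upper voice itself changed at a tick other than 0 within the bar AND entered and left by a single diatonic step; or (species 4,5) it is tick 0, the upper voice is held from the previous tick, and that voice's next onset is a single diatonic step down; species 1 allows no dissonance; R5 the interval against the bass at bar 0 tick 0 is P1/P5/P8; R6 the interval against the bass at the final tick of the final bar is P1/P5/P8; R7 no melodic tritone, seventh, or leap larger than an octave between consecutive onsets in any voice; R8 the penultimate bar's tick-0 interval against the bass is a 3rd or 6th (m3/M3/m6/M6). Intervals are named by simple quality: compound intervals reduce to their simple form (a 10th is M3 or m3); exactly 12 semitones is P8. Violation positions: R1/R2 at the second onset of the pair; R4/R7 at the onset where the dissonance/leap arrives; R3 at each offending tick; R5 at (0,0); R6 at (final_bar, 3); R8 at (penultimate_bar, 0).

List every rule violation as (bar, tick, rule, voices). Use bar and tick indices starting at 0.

bar 0: v0=E3 v1=E4 v2=B4 v3=B4 downbeat P5
bar 1: v0=D3 v1=B3 v2=C4 v3=C4 downbeat m7
bar 2: v0=C3 v1=A3 v2=B3 v3=D4 downbeat M2
bar 3: v0=A2 v1=A4 v2=C4 v3=C4 downbeat m3
bar 4: v0=F3 v1=D4 v2=A4 v3=A4 downbeat M3
bar 5: v0=E3 v1=E4 v2=B4 v3=B4 downbeat P5
  -> R1 @ bar 1 tick 0 v(2, 3): B4/B4 P1 -> C4/C4 P1 similar
  -> R4 @ bar 1 tick 0 v(0, 2): D3/C4 m7 untreated
  -> R4 @ bar 1 tick 0 v(0, 3): D3/C4 m7 untreated
  -> R7 @ bar 1 tick 0 v(2,): B4->C4 leap 11st
  -> R7 @ bar 1 tick 0 v(3,): B4->C4 leap 11st
  -> R4 @ bar 2 tick 0 v(0, 2): C3/B3 M7 untreated
  -> R4 @ bar 2 tick 0 v(0, 3): C3/D4 M2 untreated
  -> R3 @ bar 3 tick 0 v(1, 2): A4 above C4
  -> R3 @ bar 3 tick 1 v(1, 2): A4 above C4
  -> R3 @ bar 3 tick 2 v(1, 2): A4 above C4
  -> R3 @ bar 3 tick 3 v(1, 2): A4 above C4
  -> R1 @ bar 4 tick 0 v(2, 3): C4/C4 P1 -> A4/A4 P1 similar
  -> R1 @ bar 5 tick 0 v(1, 2): D4/A4 P5 -> E4/B4 P5 similar
  -> R1 @ bar 5 tick 0 v(1, 3): D4/A4 P5 -> E4/B4 P5 similar
  -> R1 @ bar 5 tick 0 v(2, 3): A4/A4 P1 -> B4/B4 P1 similar

(1, 0, R1, (2, 3))
(1, 0, R4, (0, 2))
(1, 0, R4, (0, 3))
(1, 0, R7, (2,))
(1, 0, R7, (3,))
(2, 0, R4, (0, 2))
(2, 0, R4, (0, 3))
(3, 0, R3, (1, 2))
(3, 1, R3, (1, 2))
(3, 2, R3, (1, 2))
(3, 3, R3, (1, 2))
(4, 0, R1, (2, 3))
(5, 0, R1, (1, 2))
(5, 0, R1, (1, 3))
(5, 0, R1, (2, 3))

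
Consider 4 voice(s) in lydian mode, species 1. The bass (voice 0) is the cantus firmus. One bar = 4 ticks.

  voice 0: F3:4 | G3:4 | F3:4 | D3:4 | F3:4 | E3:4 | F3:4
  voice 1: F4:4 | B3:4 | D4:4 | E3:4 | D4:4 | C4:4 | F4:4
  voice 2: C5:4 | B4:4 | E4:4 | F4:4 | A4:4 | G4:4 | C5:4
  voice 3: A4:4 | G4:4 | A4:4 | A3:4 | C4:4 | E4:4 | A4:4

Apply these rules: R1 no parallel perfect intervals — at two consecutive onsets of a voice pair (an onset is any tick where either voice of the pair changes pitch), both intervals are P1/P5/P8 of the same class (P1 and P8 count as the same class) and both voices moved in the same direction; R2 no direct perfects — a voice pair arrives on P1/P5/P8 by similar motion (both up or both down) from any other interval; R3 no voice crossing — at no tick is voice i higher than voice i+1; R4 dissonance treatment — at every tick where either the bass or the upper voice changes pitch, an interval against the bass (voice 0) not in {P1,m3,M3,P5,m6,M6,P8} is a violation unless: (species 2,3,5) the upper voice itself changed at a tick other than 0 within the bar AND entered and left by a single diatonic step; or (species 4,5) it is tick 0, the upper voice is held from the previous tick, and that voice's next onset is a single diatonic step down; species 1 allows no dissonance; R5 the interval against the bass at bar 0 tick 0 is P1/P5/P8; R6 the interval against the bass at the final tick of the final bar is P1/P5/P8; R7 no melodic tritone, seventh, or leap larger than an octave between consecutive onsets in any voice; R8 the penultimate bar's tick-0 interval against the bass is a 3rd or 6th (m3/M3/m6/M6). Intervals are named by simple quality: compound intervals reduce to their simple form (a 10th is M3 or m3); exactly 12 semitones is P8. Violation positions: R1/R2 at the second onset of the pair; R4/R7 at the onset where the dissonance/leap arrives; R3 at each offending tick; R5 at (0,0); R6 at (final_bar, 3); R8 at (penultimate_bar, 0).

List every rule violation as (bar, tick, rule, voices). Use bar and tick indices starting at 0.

bar 0: v0=F3 v1=F4 v2=C5 v3=A4 downbeat M3
bar 1: v0=G3 v1=B3 v2=B4 v3=G4 downbeat P8
bar 2: v0=F3 v1=D4 v2=E4 v3=A4 downbeat M3
bar 3: v0=D3 v1=E3 v2=F4 v3=A3 downbeat P5
bar 4: v0=F3 v1=D4 v2=A4 v3=C4 downbeat P5
bar 5: v0=E3 v1=C4 v2=G4 v3=E4 downbeat P8
bar 6: v0=F3 v1=F4 v2=C5 v3=A4 downbeat M3
  -> R3 @ bar 0 tick 0 v(2, 3): C5 above A4
  -> R5 @ bar 0 tick 0 v(0, 3): opens on M3
  -> R3 @ bar 0 tick 1 v(2, 3): C5 above A4
  -> R3 @ bar 0 tick 2 v(2, 3): C5 above A4
  -> R3 @ bar 0 tick 3 v(2, 3): C5 above A4
  -> R2 @ bar 1 tick 0 v(1, 2): F4/C5 P5 -> B3/B4 P8 similar
  -> R3 @ bar 1 tick 0 v(2, 3): B4 above G4
  -> R7 @ bar 1 tick 0 v(1,): F4->B3 leap 6st
  -> R3 @ bar 1 tick 1 v(2, 3): B4 above G4
  -> R3 @ bar 1 tick 2 v(2, 3): B4 above G4
  -> R3 @ bar 1 tick 3 v(2, 3): B4 above G4
  -> R2 @ bar 2 tick 0 v(1, 3): B3/G4 m6 -> D4/A4 P5 similar
  -> R4 @ bar 2 tick 0 v(0, 2): F3/E4 M7 untreated
  -> R2 @ bar 3 tick 0 v(0, 3): F3/A4 M3 -> D3/A3 P5 similar
  -> R3 @ bar 3 tick 0 v(2, 3): F4 above A3
  -> R4 @ bar 3 tick 0 v(0, 1): D3/E3 M2 untreated
  -> R7 @ bar 3 tick 0 v(1,): D4->E3 leap 10st
  -> R3 @ bar 3 tick 1 v(2, 3): F4 above A3
  -> R3 @ bar 3 tick 2 v(2, 3): F4 above A3
  -> R3 @ bar 3 tick 3 v(2, 3): F4 above A3
  -> R1 @ bar 4 tick 0 v(0, 3): D3/A3 P5 -> F3/C4 P5 similar
  -> R2 @ bar 4 tick 0 v(1, 2): E3/F4 m2 -> D4/A4 P5 similar
  -> R3 @ bar 4 tick 0 v(2, 3): A4 above C4
  -> R7 @ bar 4 tick 0 v(1,): E3->D4 leap 10st
  -> R3 @ bar 4 tick 1 v(2, 3): A4 above C4
  -> R3 @ bar 4 tick 2 v(2, 3): A4 above C4
  -> R3 @ bar 4 tick 3 v(2, 3): A4 above C4
  -> R1 @ bar 5 tick 0 v(1, 2): D4/A4 P5 -> C4/G4 P5 similar
  -> R3 @ bar 5 tick 0 v(2, 3): G4 above E4
  -> R8 @ bar 5 tick 0 v(0, 3): penult P8 not 3rd/6th
  -> R3 @ bar 5 tick 1 v(2, 3): G4 above E4
  -> R3 @ bar 5 tick 2 v(2, 3): G4 above E4
  -> R3 @ bar 5 tick 3 v(2, 3): G4 above E4
  -> R1 @ bar 6 tick 0 v(1, 2): C4/G4 P5 -> F4/C5 P5 similar
  -> R2 @ bar 6 tick 0 v(0, 1): E3/C4 m6 -> F3/F4 P8 similar
  -> R2 @ bar 6 tick 0 v(0, 2): E3/G4 m3 -> F3/C5 P5 similar
  -> R3 @ bar 6 tick 0 v(2, 3): C5 above A4
  -> R3 @ bar 6 tick 1 v(2, 3): C5 above A4
  -> R3 @ bar 6 tick 2 v(2, 3): C5 above A4
  -> R3 @ bar 6 tick 3 v(2, 3): C5 above A4
  -> R6 @ bar 6 tick 3 v(0, 3): closes on M3

(0, 0, R3, (2, 3))
(0, 0, R5, (0, 3))
(0, 1, R3, (2, 3))
(0, 2, R3, (2, 3))
(0, 3, R3, (2, 3))
(1, 0, R2, (1, 2))
(1, 0, R3, (2, 3))
(1, 0, R7, (1,))
(1, 1, R3, (2, 3))
(1, 2, R3, (2, 3))
(1, 3, R3, (2, 3))
(2, 0, R2, (1, 3))
(2, 0, R4, (0, 2))
(3, 0, R2, (0, 3))
(3, 0, R3, (2, 3))
(3, 0, R4, (0, 1))
(3, 0, R7, (1,))
(3, 1, R3, (2, 3))
(3, 2, R3, (2, 3))
(3, 3, R3, (2, 3))
(4, 0, R1, (0, 3))
(4, 0, R2, (1, 2))
(4, 0, R3, (2, 3))
(4, 0, R7, (1,))
(4, 1, R3, (2, 3))
(4, 2, R3, (2, 3))
(4, 3, R3, (2, 3))
(5, 0, R1, (1, 2))
(5, 0, R3, (2, 3))
(5, 0, R8, (0, 3))
(5, 1, R3, (2, 3))
(5, 2, R3, (2, 3))
(5, 3, R3, (2, 3))
(6, 0, R1, (1, 2))
(6, 0, R2, (0, 1))
(6, 0, R2, (0, 2))
(6, 0, R3, (2, 3))
(6, 1, R3, (2, 3))
(6, 2, R3, (2, 3))
(6, 3, R3, (2, 3))
(6, 3, R6, (0, 3))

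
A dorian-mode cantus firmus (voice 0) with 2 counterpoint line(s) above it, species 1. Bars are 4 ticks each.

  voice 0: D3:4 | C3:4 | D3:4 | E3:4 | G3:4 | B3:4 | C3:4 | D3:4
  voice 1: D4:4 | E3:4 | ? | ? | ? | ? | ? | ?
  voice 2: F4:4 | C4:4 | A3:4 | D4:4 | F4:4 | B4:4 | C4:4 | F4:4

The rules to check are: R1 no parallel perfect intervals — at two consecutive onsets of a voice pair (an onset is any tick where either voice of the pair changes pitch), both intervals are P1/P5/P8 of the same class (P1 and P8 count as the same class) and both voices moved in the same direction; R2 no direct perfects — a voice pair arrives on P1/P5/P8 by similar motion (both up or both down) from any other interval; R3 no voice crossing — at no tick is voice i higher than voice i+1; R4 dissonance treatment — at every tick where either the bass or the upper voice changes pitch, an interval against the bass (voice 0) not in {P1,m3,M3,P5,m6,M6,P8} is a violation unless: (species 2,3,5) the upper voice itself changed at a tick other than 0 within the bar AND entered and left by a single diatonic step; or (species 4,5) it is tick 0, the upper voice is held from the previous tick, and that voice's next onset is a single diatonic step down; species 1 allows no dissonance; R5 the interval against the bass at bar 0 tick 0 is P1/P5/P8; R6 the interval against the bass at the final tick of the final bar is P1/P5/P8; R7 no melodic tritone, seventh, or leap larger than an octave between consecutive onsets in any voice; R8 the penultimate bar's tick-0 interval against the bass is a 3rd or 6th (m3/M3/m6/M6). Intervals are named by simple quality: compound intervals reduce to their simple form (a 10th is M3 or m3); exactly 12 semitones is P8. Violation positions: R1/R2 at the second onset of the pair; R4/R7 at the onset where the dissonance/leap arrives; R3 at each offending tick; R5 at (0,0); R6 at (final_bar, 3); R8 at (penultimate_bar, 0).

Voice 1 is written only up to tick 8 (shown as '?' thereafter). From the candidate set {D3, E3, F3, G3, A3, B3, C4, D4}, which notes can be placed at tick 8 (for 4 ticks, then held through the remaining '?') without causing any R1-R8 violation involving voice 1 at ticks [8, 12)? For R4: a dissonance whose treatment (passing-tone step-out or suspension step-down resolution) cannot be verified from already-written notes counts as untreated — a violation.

{F3}

D3: violates R2
E3: violates R4
F3: legal
G3: violates R4
A3: violates R2
B3: violates R3
C4: violates R3,R4
D4: violates R2,R3,R7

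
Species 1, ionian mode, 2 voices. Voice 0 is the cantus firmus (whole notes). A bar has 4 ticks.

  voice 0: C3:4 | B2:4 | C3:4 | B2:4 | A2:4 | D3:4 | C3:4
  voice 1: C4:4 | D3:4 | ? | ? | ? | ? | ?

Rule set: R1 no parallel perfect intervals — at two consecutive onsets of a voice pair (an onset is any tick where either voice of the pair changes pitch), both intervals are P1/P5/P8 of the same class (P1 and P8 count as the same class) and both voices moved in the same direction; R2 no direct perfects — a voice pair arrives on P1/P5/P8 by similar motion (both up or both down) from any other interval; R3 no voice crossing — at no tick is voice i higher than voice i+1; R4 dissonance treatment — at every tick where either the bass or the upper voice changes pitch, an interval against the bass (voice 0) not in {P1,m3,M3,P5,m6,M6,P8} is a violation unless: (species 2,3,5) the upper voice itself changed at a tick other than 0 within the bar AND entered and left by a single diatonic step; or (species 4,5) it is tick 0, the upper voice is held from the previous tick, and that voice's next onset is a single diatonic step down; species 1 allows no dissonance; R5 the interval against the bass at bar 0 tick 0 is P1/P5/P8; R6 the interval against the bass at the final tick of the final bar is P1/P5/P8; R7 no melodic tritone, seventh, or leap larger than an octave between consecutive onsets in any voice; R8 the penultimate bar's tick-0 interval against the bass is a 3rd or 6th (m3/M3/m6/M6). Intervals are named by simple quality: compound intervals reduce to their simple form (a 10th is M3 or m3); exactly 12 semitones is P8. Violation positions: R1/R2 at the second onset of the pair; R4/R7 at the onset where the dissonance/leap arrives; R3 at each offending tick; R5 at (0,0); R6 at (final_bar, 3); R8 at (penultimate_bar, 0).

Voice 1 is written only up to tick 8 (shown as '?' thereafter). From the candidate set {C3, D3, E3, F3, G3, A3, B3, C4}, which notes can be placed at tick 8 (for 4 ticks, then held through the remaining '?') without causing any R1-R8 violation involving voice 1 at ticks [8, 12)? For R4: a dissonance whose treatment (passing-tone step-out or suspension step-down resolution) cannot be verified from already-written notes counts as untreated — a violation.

C3: legal
D3: violates R4
E3: legal
F3: violates R4
G3: violates R2
A3: legal
B3: violates R4
C4: violates R2,R7

{A3, C3, E3}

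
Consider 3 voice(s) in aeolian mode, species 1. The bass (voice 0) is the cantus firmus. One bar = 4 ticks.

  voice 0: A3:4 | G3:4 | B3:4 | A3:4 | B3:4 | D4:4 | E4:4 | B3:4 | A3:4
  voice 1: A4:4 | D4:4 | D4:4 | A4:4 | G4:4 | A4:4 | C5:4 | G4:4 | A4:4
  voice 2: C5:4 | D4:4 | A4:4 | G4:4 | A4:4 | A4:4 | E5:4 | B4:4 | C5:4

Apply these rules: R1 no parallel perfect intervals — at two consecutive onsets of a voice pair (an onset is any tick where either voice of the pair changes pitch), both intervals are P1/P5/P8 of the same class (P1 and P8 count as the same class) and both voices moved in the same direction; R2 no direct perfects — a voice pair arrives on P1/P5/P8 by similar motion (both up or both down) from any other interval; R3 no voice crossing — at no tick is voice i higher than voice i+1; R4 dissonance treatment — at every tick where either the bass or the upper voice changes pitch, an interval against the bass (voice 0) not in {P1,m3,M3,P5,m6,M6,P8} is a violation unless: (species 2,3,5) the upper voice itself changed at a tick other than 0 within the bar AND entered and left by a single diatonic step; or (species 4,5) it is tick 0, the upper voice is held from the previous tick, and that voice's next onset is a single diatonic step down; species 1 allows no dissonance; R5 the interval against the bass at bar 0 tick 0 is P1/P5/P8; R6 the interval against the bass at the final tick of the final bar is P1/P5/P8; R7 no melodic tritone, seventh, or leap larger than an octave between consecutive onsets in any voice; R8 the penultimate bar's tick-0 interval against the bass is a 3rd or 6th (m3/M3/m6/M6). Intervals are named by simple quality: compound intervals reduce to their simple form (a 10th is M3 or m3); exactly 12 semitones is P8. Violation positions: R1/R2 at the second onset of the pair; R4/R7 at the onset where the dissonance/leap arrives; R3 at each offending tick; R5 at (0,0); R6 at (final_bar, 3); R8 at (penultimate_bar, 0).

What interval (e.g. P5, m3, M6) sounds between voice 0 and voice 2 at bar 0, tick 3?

m3

voice 0=A3 voice 2=C5 -> m3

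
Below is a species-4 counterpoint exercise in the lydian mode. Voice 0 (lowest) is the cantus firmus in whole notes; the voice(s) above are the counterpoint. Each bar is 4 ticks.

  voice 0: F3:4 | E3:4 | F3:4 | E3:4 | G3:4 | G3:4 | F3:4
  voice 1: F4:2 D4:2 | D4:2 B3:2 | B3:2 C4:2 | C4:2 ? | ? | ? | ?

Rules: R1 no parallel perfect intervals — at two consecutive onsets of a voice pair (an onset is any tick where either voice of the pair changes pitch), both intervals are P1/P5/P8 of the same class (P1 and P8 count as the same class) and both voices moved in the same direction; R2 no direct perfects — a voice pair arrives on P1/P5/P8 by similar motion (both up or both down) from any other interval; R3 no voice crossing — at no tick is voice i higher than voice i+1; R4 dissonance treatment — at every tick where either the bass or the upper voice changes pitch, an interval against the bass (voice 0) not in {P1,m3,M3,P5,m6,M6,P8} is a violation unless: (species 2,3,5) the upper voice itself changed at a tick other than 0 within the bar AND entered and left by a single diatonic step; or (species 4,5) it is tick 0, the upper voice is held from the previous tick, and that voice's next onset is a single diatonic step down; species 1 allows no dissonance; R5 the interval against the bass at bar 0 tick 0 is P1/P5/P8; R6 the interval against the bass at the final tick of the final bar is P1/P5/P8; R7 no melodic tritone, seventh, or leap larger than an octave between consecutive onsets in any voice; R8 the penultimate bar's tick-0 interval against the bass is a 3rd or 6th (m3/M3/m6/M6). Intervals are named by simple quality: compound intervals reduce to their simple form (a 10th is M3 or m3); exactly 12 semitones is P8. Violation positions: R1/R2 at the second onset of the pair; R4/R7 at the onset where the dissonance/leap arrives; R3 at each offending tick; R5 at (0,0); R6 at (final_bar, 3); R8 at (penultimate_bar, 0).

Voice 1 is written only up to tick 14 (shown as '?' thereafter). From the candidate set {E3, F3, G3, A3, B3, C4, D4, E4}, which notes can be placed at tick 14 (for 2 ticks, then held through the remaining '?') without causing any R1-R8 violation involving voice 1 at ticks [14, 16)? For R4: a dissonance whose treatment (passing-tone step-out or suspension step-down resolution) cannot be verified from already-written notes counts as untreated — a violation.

{B3, C4, E3, E4, G3}

E3: legal
F3: violates R4
G3: legal
A3: violates R4
B3: legal
C4: legal
D4: violates R4
E4: legal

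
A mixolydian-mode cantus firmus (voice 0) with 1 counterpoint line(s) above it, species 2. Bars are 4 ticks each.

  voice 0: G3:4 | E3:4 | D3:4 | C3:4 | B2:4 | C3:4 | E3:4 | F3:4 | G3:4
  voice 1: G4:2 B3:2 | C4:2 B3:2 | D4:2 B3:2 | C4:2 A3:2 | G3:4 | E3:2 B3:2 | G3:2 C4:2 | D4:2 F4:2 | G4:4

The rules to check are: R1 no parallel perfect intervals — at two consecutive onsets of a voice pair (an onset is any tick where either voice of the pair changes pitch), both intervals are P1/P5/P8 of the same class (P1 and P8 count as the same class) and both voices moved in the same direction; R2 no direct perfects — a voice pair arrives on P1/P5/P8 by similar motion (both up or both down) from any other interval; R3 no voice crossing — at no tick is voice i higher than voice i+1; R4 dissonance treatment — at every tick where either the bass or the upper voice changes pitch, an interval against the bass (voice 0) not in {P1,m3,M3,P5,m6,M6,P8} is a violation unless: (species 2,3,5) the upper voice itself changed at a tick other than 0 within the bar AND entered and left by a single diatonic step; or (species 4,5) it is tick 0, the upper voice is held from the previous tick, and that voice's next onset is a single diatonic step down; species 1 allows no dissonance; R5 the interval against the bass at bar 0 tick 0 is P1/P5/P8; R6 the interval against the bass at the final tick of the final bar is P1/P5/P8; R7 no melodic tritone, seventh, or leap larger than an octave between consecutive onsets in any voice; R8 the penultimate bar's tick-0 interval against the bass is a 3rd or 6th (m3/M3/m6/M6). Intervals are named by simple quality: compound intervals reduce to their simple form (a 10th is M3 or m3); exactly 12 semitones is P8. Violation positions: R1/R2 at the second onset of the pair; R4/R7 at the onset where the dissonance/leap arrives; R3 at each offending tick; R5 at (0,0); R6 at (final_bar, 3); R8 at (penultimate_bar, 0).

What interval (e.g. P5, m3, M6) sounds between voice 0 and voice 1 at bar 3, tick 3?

voice 0=C3 voice 1=A3 -> M6

M6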